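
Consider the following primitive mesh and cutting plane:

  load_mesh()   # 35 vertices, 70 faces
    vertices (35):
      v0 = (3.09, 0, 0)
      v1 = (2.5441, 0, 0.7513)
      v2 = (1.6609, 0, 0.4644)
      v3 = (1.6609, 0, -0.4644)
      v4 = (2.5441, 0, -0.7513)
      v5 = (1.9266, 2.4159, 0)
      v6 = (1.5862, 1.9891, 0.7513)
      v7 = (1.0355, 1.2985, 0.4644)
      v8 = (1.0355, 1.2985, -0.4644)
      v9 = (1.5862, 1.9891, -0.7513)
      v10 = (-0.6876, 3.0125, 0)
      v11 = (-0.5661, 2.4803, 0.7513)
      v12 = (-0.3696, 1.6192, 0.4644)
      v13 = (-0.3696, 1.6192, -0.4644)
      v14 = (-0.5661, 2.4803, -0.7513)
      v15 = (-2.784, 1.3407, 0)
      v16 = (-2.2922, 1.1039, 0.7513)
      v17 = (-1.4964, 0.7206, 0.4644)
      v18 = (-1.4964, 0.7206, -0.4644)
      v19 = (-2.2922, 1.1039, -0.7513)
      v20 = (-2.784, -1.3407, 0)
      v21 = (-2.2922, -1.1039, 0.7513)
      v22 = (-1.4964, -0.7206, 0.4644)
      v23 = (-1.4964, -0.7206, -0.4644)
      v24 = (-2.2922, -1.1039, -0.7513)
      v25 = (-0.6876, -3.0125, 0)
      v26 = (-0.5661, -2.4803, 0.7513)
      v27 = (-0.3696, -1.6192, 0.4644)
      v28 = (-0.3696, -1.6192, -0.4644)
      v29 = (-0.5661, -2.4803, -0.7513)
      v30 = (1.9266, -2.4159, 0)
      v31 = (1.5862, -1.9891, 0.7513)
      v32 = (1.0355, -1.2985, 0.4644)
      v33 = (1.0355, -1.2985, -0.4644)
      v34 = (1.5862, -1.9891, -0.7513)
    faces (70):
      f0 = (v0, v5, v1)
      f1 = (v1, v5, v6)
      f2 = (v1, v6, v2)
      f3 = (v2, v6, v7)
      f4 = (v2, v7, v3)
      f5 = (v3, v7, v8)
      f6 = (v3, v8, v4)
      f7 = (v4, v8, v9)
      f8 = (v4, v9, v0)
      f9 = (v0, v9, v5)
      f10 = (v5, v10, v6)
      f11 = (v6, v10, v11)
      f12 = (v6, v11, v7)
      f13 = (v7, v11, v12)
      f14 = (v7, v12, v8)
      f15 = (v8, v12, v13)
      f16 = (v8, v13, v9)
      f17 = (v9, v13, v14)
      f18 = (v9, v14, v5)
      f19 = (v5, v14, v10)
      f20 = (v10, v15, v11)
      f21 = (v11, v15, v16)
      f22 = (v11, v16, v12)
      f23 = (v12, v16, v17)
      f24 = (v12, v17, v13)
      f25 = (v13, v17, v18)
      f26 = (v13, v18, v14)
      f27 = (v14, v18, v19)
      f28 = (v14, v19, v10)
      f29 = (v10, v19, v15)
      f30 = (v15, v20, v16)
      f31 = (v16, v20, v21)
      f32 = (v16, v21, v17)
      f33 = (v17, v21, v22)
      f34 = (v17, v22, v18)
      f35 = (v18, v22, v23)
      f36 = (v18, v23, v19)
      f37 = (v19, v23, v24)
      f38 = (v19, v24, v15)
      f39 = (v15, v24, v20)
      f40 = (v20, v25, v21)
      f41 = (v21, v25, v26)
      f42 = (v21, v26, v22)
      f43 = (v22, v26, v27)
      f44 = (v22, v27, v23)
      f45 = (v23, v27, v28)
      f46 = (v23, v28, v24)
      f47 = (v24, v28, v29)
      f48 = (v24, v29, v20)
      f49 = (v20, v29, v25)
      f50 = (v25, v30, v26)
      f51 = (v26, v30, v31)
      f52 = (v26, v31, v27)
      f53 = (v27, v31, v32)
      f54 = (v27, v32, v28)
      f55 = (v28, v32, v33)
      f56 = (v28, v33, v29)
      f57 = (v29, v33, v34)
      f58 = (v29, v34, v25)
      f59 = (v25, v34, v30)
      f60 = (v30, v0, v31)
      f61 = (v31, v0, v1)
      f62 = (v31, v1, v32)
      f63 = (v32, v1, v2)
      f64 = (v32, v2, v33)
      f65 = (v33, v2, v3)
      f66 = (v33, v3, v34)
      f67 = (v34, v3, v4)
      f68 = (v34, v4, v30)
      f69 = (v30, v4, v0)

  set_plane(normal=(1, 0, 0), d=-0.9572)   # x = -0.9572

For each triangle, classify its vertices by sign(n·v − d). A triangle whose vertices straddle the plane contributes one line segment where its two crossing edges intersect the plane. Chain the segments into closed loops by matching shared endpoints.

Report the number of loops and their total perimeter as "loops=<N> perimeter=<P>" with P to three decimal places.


loops=2 perimeter=10.007

Straddling triangles (20 of 70):
  (v10,v15,v11) [+-+] → (-0.9572, 2.7975, 0)–(-0.9572, 2.27935, 0.618817)  len=0.8071
  (v11,v15,v16) [+--] → (-0.9572, 2.27935, 0.618817)–(-0.9572, 2.16844, 0.7513)  len=0.1728
  (v11,v16,v12) [+-+] → (-0.9572, 2.16844, 0.7513)–(-0.9572, 1.46171, 0.552085)  len=0.7343
  (v12,v16,v17) [+--] → (-0.9572, 1.46171, 0.552085)–(-0.9572, 1.1506, 0.4644)  len=0.3232
  (v12,v17,v13) [+-+] → (-0.9572, 1.1506, 0.4644)–(-0.9572, 1.1506, 0.0199476)  len=0.4445
  (v13,v17,v18) [+--] → (-0.9572, 1.1506, 0.0199476)–(-0.9572, 1.1506, -0.4644)  len=0.4843
  (v13,v18,v14) [+-+] → (-0.9572, 1.1506, -0.4644)–(-0.9572, 1.74052, -0.630687)  len=0.6129
  (v14,v18,v19) [+--] → (-0.9572, 1.74052, -0.630687)–(-0.9572, 2.16844, -0.7513)  len=0.4446
  (v14,v19,v10) [+-+] → (-0.9572, 2.16844, -0.7513)–(-0.9572, 2.69182, -0.126231)  len=0.8153
  (v10,v19,v15) [+--] → (-0.9572, 2.69182, -0.126231)–(-0.9572, 2.7975, 0)  len=0.1646
  (v20,v25,v21) [-+-] → (-0.9572, -2.7975, 0)–(-0.9572, -2.69182, 0.126231)  len=0.1646
  (v21,v25,v26) [-++] → (-0.9572, -2.69182, 0.126231)–(-0.9572, -2.16844, 0.7513)  len=0.8153
  (v21,v26,v22) [-+-] → (-0.9572, -2.16844, 0.7513)–(-0.9572, -1.74052, 0.630687)  len=0.4446
  (v22,v26,v27) [-++] → (-0.9572, -1.74052, 0.630687)–(-0.9572, -1.1506, 0.4644)  len=0.6129
  (v22,v27,v23) [-+-] → (-0.9572, -1.1506, 0.4644)–(-0.9572, -1.1506, -0.0199476)  len=0.4843
  (v23,v27,v28) [-++] → (-0.9572, -1.1506, -0.0199476)–(-0.9572, -1.1506, -0.4644)  len=0.4445
  (v23,v28,v24) [-+-] → (-0.9572, -1.1506, -0.4644)–(-0.9572, -1.46171, -0.552085)  len=0.3232
  (v24,v28,v29) [-++] → (-0.9572, -1.46171, -0.552085)–(-0.9572, -2.16844, -0.7513)  len=0.7343
  (v24,v29,v20) [-+-] → (-0.9572, -2.16844, -0.7513)–(-0.9572, -2.27935, -0.618817)  len=0.1728
  (v20,v29,v25) [-++] → (-0.9572, -2.27935, -0.618817)–(-0.9572, -2.7975, 0)  len=0.8071

Chained into 2 loop(s):
  loop 1: 10 segments, perimeter = 5.0036
  loop 2: 10 segments, perimeter = 5.0036
Total perimeter = 10.007


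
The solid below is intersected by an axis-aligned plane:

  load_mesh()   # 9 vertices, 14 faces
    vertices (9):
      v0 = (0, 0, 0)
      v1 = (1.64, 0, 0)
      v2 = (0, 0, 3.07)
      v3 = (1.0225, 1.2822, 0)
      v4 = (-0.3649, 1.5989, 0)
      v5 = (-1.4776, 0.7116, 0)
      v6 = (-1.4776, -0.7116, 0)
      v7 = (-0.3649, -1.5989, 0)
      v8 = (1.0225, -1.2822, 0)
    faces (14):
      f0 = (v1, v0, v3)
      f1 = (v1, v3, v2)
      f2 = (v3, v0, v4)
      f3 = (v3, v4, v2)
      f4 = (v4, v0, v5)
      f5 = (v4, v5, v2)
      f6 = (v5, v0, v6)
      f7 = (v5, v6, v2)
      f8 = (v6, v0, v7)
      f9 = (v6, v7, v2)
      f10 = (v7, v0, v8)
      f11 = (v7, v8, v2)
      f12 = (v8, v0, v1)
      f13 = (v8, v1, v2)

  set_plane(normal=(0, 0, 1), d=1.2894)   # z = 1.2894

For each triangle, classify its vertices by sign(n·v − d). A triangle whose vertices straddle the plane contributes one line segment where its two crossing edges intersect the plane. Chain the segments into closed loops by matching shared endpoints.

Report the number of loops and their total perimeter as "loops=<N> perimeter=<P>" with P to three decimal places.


loops=1 perimeter=5.778

Straddling triangles (7 of 14):
  (v1,v3,v2) [--+] → (0.59305, 0.743676, 1.2894)–(0.9512, 0, 1.2894)  len=0.8254
  (v3,v4,v2) [--+] → (-0.211642, 0.927362, 1.2894)–(0.59305, 0.743676, 1.2894)  len=0.8254
  (v4,v5,v2) [--+] → (-0.857008, 0.412728, 1.2894)–(-0.211642, 0.927362, 1.2894)  len=0.8254
  (v5,v6,v2) [--+] → (-0.857008, -0.412728, 1.2894)–(-0.857008, 0.412728, 1.2894)  len=0.8255
  (v6,v7,v2) [--+] → (-0.211642, -0.927362, 1.2894)–(-0.857008, -0.412728, 1.2894)  len=0.8254
  (v7,v8,v2) [--+] → (0.59305, -0.743676, 1.2894)–(-0.211642, -0.927362, 1.2894)  len=0.8254
  (v8,v1,v2) [--+] → (0.9512, 0, 1.2894)–(0.59305, -0.743676, 1.2894)  len=0.8254

Chained into 1 loop(s):
  loop 1: 7 segments, perimeter = 5.7780
Total perimeter = 5.778


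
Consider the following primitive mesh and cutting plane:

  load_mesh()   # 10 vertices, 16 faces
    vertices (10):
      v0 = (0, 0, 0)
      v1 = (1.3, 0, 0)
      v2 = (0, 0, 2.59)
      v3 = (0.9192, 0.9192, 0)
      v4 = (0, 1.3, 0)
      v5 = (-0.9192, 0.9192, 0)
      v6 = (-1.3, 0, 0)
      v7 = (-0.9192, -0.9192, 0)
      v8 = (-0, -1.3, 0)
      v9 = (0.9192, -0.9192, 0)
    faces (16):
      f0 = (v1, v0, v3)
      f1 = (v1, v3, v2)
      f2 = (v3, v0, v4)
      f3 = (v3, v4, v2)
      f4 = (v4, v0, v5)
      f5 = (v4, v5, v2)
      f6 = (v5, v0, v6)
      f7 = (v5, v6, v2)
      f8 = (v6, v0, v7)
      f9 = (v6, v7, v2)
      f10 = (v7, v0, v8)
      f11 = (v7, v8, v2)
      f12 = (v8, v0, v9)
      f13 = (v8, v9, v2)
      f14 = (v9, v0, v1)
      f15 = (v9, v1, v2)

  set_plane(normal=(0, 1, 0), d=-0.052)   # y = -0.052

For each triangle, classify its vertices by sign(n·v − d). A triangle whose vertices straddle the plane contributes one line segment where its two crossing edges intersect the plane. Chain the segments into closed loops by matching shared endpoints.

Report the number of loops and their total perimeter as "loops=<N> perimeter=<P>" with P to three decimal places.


loops=1 perimeter=8.160

Straddling triangles (8 of 16):
  (v6,v0,v7) [++-] → (-0.052, -0.052, 0)–(-1.27846, -0.052, 0)  len=1.2265
  (v6,v7,v2) [+-+] → (-1.27846, -0.052, 0)–(-0.052, -0.052, 2.44348)  len=2.7340
  (v7,v0,v8) [-+-] → (-0.052, -0.052, 0)–(0, -0.052, 0)  len=0.0520
  (v7,v8,v2) [--+] → (0, -0.052, 2.4864)–(-0.052, -0.052, 2.44348)  len=0.0674
  (v8,v0,v9) [-+-] → (0, -0.052, 0)–(0.052, -0.052, 0)  len=0.0520
  (v8,v9,v2) [--+] → (0.052, -0.052, 2.44348)–(0, -0.052, 2.4864)  len=0.0674
  (v9,v0,v1) [-++] → (0.052, -0.052, 0)–(1.27846, -0.052, 0)  len=1.2265
  (v9,v1,v2) [-++] → (1.27846, -0.052, 0)–(0.052, -0.052, 2.44348)  len=2.7340

Chained into 1 loop(s):
  loop 1: 8 segments, perimeter = 8.1598
Total perimeter = 8.160


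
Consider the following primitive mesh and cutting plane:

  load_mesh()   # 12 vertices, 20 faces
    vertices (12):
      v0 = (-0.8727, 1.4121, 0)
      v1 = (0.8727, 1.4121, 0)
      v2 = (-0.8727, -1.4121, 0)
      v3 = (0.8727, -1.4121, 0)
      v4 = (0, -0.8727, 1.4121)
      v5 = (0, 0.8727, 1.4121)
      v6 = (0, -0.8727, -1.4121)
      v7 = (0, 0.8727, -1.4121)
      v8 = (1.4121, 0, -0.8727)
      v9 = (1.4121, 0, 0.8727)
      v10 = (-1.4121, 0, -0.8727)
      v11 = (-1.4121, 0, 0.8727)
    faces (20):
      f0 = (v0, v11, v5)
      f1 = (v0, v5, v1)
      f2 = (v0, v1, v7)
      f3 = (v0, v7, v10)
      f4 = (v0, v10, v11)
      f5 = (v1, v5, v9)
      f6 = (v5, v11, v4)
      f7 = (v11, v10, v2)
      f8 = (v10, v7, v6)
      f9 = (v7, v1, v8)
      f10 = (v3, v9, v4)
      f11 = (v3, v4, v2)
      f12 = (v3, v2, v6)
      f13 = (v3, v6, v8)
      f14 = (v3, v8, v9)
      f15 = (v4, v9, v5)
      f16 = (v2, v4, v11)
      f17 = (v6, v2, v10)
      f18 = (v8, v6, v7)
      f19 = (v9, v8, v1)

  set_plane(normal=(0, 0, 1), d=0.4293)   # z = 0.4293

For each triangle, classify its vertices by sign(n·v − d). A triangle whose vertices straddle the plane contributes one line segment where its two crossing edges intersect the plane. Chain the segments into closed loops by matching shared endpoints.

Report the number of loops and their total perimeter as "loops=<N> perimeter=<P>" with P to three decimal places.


Straddling triangles (10 of 20):
  (v0,v11,v5) [-++] → (-1.13804, 0.717457, 0.4293)–(-0.607386, 1.24811, 0.4293)  len=0.7505
  (v0,v5,v1) [-+-] → (-0.607386, 1.24811, 0.4293)–(0.607386, 1.24811, 0.4293)  len=1.2148
  (v0,v10,v11) [--+] → (-1.4121, 0, 0.4293)–(-1.13804, 0.717457, 0.4293)  len=0.7680
  (v1,v5,v9) [-++] → (0.607386, 1.24811, 0.4293)–(1.13804, 0.717457, 0.4293)  len=0.7505
  (v11,v10,v2) [+--] → (-1.4121, 0, 0.4293)–(-1.13804, -0.717457, 0.4293)  len=0.7680
  (v3,v9,v4) [-++] → (1.13804, -0.717457, 0.4293)–(0.607386, -1.24811, 0.4293)  len=0.7505
  (v3,v4,v2) [-+-] → (0.607386, -1.24811, 0.4293)–(-0.607386, -1.24811, 0.4293)  len=1.2148
  (v3,v8,v9) [--+] → (1.4121, 0, 0.4293)–(1.13804, -0.717457, 0.4293)  len=0.7680
  (v2,v4,v11) [-++] → (-0.607386, -1.24811, 0.4293)–(-1.13804, -0.717457, 0.4293)  len=0.7505
  (v9,v8,v1) [+--] → (1.4121, 0, 0.4293)–(1.13804, 0.717457, 0.4293)  len=0.7680

Chained into 1 loop(s):
  loop 1: 10 segments, perimeter = 8.5035
Total perimeter = 8.503

loops=1 perimeter=8.503


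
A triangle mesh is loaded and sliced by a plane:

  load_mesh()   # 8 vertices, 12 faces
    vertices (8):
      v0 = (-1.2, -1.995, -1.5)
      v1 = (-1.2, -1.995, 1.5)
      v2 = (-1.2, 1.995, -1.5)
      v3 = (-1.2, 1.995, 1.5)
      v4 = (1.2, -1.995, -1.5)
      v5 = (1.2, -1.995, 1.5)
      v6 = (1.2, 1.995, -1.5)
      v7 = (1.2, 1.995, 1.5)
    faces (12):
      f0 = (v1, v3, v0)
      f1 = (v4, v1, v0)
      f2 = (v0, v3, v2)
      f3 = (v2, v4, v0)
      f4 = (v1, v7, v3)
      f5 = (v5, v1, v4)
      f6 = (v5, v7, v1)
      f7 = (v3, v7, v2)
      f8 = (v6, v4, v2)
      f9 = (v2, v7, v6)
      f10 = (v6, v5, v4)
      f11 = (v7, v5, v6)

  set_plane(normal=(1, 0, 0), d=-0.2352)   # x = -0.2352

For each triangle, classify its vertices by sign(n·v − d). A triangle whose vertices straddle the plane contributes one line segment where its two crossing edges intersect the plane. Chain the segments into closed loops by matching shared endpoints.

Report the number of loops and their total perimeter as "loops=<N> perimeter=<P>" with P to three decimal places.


Straddling triangles (8 of 12):
  (v4,v1,v0) [+--] → (-0.2352, -1.995, 0.294)–(-0.2352, -1.995, -1.5)  len=1.7940
  (v2,v4,v0) [-+-] → (-0.2352, 0.39102, -1.5)–(-0.2352, -1.995, -1.5)  len=2.3860
  (v1,v7,v3) [-+-] → (-0.2352, -0.39102, 1.5)–(-0.2352, 1.995, 1.5)  len=2.3860
  (v5,v1,v4) [+-+] → (-0.2352, -1.995, 1.5)–(-0.2352, -1.995, 0.294)  len=1.2060
  (v5,v7,v1) [++-] → (-0.2352, -0.39102, 1.5)–(-0.2352, -1.995, 1.5)  len=1.6040
  (v3,v7,v2) [-+-] → (-0.2352, 1.995, 1.5)–(-0.2352, 1.995, -0.294)  len=1.7940
  (v6,v4,v2) [++-] → (-0.2352, 0.39102, -1.5)–(-0.2352, 1.995, -1.5)  len=1.6040
  (v2,v7,v6) [-++] → (-0.2352, 1.995, -0.294)–(-0.2352, 1.995, -1.5)  len=1.2060

Chained into 1 loop(s):
  loop 1: 8 segments, perimeter = 13.9800
Total perimeter = 13.980

loops=1 perimeter=13.980


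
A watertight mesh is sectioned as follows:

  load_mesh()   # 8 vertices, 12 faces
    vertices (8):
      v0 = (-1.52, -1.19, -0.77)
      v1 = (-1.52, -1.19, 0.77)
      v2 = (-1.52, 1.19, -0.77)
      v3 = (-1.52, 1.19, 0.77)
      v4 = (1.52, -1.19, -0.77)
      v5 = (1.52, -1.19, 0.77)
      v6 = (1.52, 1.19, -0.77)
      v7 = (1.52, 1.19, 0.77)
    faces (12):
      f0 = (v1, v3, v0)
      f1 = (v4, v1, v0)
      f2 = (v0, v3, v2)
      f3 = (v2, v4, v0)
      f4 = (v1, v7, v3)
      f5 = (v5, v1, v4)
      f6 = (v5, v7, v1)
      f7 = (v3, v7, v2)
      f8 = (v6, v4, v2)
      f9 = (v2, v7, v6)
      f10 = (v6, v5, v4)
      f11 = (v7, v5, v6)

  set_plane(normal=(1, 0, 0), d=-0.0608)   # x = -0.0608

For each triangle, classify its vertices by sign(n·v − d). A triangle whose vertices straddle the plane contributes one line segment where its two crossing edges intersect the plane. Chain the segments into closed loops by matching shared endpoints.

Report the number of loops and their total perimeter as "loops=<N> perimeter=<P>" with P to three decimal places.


loops=1 perimeter=7.840

Straddling triangles (8 of 12):
  (v4,v1,v0) [+--] → (-0.0608, -1.19, 0.0308)–(-0.0608, -1.19, -0.77)  len=0.8008
  (v2,v4,v0) [-+-] → (-0.0608, 0.0476, -0.77)–(-0.0608, -1.19, -0.77)  len=1.2376
  (v1,v7,v3) [-+-] → (-0.0608, -0.0476, 0.77)–(-0.0608, 1.19, 0.77)  len=1.2376
  (v5,v1,v4) [+-+] → (-0.0608, -1.19, 0.77)–(-0.0608, -1.19, 0.0308)  len=0.7392
  (v5,v7,v1) [++-] → (-0.0608, -0.0476, 0.77)–(-0.0608, -1.19, 0.77)  len=1.1424
  (v3,v7,v2) [-+-] → (-0.0608, 1.19, 0.77)–(-0.0608, 1.19, -0.0308)  len=0.8008
  (v6,v4,v2) [++-] → (-0.0608, 0.0476, -0.77)–(-0.0608, 1.19, -0.77)  len=1.1424
  (v2,v7,v6) [-++] → (-0.0608, 1.19, -0.0308)–(-0.0608, 1.19, -0.77)  len=0.7392

Chained into 1 loop(s):
  loop 1: 8 segments, perimeter = 7.8400
Total perimeter = 7.840


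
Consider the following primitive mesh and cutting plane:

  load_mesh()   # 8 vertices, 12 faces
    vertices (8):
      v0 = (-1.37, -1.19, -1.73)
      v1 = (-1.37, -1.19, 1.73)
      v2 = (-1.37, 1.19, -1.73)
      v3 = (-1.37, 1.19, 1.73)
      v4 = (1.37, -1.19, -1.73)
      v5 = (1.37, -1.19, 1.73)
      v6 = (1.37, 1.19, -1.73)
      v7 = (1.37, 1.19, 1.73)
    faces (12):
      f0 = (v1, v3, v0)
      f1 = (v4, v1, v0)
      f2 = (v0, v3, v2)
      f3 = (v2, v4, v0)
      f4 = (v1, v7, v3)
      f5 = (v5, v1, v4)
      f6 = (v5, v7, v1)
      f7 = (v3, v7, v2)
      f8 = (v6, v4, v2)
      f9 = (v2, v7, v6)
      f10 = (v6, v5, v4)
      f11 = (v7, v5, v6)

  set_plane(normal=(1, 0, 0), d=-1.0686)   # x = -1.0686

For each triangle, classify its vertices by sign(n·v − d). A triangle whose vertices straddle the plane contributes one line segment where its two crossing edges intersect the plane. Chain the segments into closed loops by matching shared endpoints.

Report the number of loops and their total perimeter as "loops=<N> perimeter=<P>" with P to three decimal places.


loops=1 perimeter=11.680

Straddling triangles (8 of 12):
  (v4,v1,v0) [+--] → (-1.0686, -1.19, 1.3494)–(-1.0686, -1.19, -1.73)  len=3.0794
  (v2,v4,v0) [-+-] → (-1.0686, 0.9282, -1.73)–(-1.0686, -1.19, -1.73)  len=2.1182
  (v1,v7,v3) [-+-] → (-1.0686, -0.9282, 1.73)–(-1.0686, 1.19, 1.73)  len=2.1182
  (v5,v1,v4) [+-+] → (-1.0686, -1.19, 1.73)–(-1.0686, -1.19, 1.3494)  len=0.3806
  (v5,v7,v1) [++-] → (-1.0686, -0.9282, 1.73)–(-1.0686, -1.19, 1.73)  len=0.2618
  (v3,v7,v2) [-+-] → (-1.0686, 1.19, 1.73)–(-1.0686, 1.19, -1.3494)  len=3.0794
  (v6,v4,v2) [++-] → (-1.0686, 0.9282, -1.73)–(-1.0686, 1.19, -1.73)  len=0.2618
  (v2,v7,v6) [-++] → (-1.0686, 1.19, -1.3494)–(-1.0686, 1.19, -1.73)  len=0.3806

Chained into 1 loop(s):
  loop 1: 8 segments, perimeter = 11.6800
Total perimeter = 11.680


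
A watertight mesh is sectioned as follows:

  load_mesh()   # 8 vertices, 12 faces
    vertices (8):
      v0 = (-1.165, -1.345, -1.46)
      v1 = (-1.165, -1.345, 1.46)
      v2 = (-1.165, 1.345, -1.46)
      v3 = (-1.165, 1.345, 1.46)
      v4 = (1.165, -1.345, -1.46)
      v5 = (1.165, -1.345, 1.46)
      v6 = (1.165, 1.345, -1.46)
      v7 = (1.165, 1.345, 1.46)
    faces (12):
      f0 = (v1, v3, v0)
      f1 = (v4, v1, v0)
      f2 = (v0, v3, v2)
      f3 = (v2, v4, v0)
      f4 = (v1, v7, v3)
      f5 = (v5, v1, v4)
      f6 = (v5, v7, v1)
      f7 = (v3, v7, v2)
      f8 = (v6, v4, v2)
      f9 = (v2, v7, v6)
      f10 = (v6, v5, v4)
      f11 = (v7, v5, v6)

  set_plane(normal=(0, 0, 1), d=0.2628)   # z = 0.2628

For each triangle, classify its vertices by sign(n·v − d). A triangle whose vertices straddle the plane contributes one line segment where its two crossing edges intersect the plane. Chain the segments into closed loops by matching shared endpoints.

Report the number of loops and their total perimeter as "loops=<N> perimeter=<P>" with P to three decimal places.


loops=1 perimeter=10.040

Straddling triangles (8 of 12):
  (v1,v3,v0) [++-] → (-1.165, 0.2421, 0.2628)–(-1.165, -1.345, 0.2628)  len=1.5871
  (v4,v1,v0) [-+-] → (-0.2097, -1.345, 0.2628)–(-1.165, -1.345, 0.2628)  len=0.9553
  (v0,v3,v2) [-+-] → (-1.165, 0.2421, 0.2628)–(-1.165, 1.345, 0.2628)  len=1.1029
  (v5,v1,v4) [++-] → (-0.2097, -1.345, 0.2628)–(1.165, -1.345, 0.2628)  len=1.3747
  (v3,v7,v2) [++-] → (0.2097, 1.345, 0.2628)–(-1.165, 1.345, 0.2628)  len=1.3747
  (v2,v7,v6) [-+-] → (0.2097, 1.345, 0.2628)–(1.165, 1.345, 0.2628)  len=0.9553
  (v6,v5,v4) [-+-] → (1.165, -0.2421, 0.2628)–(1.165, -1.345, 0.2628)  len=1.1029
  (v7,v5,v6) [++-] → (1.165, -0.2421, 0.2628)–(1.165, 1.345, 0.2628)  len=1.5871

Chained into 1 loop(s):
  loop 1: 8 segments, perimeter = 10.0400
Total perimeter = 10.040


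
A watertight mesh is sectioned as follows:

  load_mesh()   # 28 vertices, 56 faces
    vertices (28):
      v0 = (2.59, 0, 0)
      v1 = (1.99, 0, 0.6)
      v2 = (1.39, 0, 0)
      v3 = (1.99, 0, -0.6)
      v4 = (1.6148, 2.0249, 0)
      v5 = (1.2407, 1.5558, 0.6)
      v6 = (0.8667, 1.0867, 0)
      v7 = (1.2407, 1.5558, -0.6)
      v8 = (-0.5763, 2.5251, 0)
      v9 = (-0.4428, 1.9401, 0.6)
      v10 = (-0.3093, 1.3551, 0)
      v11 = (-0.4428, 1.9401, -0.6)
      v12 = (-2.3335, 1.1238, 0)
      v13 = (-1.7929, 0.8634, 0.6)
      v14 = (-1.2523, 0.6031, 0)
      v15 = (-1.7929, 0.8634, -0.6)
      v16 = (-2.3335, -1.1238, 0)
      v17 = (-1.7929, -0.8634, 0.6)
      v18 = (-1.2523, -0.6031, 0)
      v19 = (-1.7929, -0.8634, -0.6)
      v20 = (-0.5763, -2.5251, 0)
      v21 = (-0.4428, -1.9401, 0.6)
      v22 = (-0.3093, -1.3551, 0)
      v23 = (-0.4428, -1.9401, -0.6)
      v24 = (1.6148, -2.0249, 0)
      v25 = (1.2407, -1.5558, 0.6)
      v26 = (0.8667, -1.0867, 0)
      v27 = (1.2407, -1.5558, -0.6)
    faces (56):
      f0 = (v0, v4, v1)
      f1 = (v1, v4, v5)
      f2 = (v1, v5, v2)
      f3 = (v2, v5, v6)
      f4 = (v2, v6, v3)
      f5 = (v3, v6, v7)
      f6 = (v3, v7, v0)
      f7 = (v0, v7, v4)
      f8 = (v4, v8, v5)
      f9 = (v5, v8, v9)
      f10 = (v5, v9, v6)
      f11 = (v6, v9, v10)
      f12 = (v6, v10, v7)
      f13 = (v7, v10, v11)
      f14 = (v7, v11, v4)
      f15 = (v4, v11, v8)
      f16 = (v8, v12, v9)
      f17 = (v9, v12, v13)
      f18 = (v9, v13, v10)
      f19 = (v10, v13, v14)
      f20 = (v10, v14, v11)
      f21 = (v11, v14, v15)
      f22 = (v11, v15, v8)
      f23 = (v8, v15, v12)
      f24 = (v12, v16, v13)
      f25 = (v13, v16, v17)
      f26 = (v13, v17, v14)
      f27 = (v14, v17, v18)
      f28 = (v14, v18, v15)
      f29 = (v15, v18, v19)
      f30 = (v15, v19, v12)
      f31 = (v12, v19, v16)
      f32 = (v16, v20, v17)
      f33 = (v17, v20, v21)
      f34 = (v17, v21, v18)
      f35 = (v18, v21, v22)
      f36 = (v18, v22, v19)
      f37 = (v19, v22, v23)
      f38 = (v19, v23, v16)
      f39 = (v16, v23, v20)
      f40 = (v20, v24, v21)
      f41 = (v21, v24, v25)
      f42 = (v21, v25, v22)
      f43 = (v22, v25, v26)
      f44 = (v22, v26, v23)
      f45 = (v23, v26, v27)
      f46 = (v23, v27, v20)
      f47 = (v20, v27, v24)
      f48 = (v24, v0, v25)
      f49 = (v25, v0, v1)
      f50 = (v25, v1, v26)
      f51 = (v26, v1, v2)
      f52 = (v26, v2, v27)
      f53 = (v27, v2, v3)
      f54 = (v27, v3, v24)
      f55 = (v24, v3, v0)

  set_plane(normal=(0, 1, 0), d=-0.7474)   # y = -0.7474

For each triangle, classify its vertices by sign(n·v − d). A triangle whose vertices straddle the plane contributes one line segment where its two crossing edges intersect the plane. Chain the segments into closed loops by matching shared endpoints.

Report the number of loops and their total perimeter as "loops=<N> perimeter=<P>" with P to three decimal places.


loops=2 perimeter=6.898

Straddling triangles (18 of 56):
  (v12,v16,v13) [+-+] → (-2.3335, -0.7474, 0)–(-2.2311, -0.7474, 0.113647)  len=0.1530
  (v13,v16,v17) [+--] → (-2.2311, -0.7474, 0.113647)–(-1.7929, -0.7474, 0.6)  len=0.6546
  (v13,v17,v14) [+-+] → (-1.7929, -0.7474, 0.6)–(-1.75014, -0.7474, 0.55254)  len=0.0639
  (v14,v17,v18) [+-+] → (-1.75014, -0.7474, 0.55254)–(-1.55199, -0.7474, 0.332616)  len=0.2960
  (v15,v18,v19) [++-] → (-1.55199, -0.7474, -0.332616)–(-1.7929, -0.7474, -0.6)  len=0.3599
  (v15,v19,v12) [+-+] → (-1.7929, -0.7474, -0.6)–(-1.82446, -0.7474, -0.564976)  len=0.0471
  (v12,v19,v16) [+--] → (-1.82446, -0.7474, -0.564976)–(-2.3335, -0.7474, 0)  len=0.7605
  (v17,v21,v18) [--+] → (-1.16493, -0.7474, 0.0647569)–(-1.55199, -0.7474, 0.332616)  len=0.4707
  (v18,v21,v22) [+--] → (-1.16493, -0.7474, 0.0647569)–(-1.07135, -0.7474, 0)  len=0.1138
  (v18,v22,v19) [+--] → (-1.07135, -0.7474, 0)–(-1.55199, -0.7474, -0.332616)  len=0.5845
  (v24,v0,v25) [-+-] → (2.23005, -0.7474, 0)–(1.9418, -0.7474, 0.288238)  len=0.4076
  (v25,v0,v1) [-++] → (1.9418, -0.7474, 0.288238)–(1.63004, -0.7474, 0.6)  len=0.4409
  (v25,v1,v26) [-+-] → (1.63004, -0.7474, 0.6)–(1.21743, -0.7474, 0.187338)  len=0.5836
  (v26,v1,v2) [-++] → (1.21743, -0.7474, 0.187338)–(1.03009, -0.7474, 0)  len=0.2649
  (v26,v2,v27) [-+-] → (1.03009, -0.7474, 0)–(1.31828, -0.7474, -0.288238)  len=0.4076
  (v27,v2,v3) [-++] → (1.31828, -0.7474, -0.288238)–(1.63004, -0.7474, -0.6)  len=0.4409
  (v27,v3,v24) [-+-] → (1.63004, -0.7474, -0.6)–(1.85151, -0.7474, -0.378537)  len=0.3132
  (v24,v3,v0) [-++] → (1.85151, -0.7474, -0.378537)–(2.23005, -0.7474, 0)  len=0.5353

Chained into 2 loop(s):
  loop 1: 10 segments, perimeter = 3.5041
  loop 2: 8 segments, perimeter = 3.3941
Total perimeter = 6.898


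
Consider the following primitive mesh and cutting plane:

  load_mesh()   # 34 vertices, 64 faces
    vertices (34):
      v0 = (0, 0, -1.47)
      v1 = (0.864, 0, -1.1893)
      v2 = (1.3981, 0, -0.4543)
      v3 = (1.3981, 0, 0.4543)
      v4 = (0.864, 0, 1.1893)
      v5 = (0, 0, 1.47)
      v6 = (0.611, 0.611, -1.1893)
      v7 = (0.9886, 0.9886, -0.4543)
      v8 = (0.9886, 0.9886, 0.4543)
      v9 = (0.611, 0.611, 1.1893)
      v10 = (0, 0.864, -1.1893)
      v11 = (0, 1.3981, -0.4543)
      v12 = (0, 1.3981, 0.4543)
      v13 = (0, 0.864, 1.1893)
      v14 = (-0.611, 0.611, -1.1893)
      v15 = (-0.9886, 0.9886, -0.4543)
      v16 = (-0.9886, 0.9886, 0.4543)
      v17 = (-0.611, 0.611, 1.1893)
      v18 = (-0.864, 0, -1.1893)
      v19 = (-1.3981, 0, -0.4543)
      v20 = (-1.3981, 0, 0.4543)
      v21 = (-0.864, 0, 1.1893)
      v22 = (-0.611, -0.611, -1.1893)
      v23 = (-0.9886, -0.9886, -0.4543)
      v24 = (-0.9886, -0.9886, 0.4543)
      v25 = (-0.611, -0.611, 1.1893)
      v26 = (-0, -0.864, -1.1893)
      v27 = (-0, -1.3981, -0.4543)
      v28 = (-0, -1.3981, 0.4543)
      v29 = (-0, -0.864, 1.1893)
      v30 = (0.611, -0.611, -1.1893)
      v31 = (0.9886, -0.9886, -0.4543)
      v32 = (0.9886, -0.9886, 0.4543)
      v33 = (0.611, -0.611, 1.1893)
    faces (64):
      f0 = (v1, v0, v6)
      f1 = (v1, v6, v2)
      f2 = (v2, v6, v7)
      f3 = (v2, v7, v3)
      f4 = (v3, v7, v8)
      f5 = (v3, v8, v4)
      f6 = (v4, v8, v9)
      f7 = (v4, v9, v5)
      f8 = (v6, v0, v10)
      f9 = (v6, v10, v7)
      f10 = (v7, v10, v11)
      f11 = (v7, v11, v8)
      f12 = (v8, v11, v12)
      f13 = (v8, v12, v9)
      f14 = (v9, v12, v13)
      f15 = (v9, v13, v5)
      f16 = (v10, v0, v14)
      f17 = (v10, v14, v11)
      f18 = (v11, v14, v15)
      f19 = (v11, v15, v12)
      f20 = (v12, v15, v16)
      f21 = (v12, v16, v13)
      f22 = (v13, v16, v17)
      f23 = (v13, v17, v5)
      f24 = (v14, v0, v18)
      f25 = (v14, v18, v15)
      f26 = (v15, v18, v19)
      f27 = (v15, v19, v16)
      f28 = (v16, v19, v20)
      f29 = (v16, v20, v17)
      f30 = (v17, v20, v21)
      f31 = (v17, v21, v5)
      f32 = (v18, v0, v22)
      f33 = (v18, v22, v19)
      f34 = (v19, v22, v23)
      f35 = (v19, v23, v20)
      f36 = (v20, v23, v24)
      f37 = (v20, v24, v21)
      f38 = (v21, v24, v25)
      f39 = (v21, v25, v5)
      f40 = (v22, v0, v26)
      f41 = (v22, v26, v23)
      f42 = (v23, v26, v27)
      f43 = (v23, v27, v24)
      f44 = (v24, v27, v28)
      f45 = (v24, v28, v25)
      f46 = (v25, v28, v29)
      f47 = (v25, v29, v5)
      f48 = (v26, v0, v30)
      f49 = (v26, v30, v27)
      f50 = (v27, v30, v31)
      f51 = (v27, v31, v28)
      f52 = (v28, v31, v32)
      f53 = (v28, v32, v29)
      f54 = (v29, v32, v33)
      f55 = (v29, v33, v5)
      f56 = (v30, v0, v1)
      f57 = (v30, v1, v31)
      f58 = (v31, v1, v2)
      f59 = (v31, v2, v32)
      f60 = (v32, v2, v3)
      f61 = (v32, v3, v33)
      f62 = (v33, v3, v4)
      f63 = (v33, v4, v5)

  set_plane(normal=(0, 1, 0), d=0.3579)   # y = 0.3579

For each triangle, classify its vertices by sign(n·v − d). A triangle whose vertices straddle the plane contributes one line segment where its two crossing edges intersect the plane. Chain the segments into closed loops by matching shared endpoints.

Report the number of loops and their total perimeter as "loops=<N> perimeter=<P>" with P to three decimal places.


loops=1 perimeter=8.401

Straddling triangles (20 of 64):
  (v1,v0,v6) [--+] → (0.3579, 0.3579, -1.30558)–(0.715802, 0.3579, -1.1893)  len=0.3763
  (v1,v6,v2) [-+-] → (0.715802, 0.3579, -1.1893)–(0.937047, 0.3579, -0.884834)  len=0.3764
  (v2,v6,v7) [-++] → (0.937047, 0.3579, -0.884834)–(1.24985, 0.3579, -0.4543)  len=0.5322
  (v2,v7,v3) [-+-] → (1.24985, 0.3579, -0.4543)–(1.24985, 0.3579, 0.125362)  len=0.5797
  (v3,v7,v8) [-++] → (1.24985, 0.3579, 0.125362)–(1.24985, 0.3579, 0.4543)  len=0.3289
  (v3,v8,v4) [-+-] → (1.24985, 0.3579, 0.4543)–(0.909109, 0.3579, 0.92321)  len=0.5796
  (v4,v8,v9) [-++] → (0.909109, 0.3579, 0.92321)–(0.715802, 0.3579, 1.1893)  len=0.3289
  (v4,v9,v5) [-+-] → (0.715802, 0.3579, 1.1893)–(0.3579, 0.3579, 1.30558)  len=0.3763
  (v6,v0,v10) [+-+] → (0.3579, 0.3579, -1.30558)–(0, 0.3579, -1.35372)  len=0.3611
  (v9,v13,v5) [++-] → (0, 0.3579, 1.35372)–(0.3579, 0.3579, 1.30558)  len=0.3611
  (v10,v0,v14) [+-+] → (0, 0.3579, -1.35372)–(-0.3579, 0.3579, -1.30558)  len=0.3611
  (v13,v17,v5) [++-] → (-0.3579, 0.3579, 1.30558)–(0, 0.3579, 1.35372)  len=0.3611
  (v14,v0,v18) [+--] → (-0.3579, 0.3579, -1.30558)–(-0.715802, 0.3579, -1.1893)  len=0.3763
  (v14,v18,v15) [+-+] → (-0.715802, 0.3579, -1.1893)–(-0.909109, 0.3579, -0.92321)  len=0.3289
  (v15,v18,v19) [+--] → (-0.909109, 0.3579, -0.92321)–(-1.24985, 0.3579, -0.4543)  len=0.5796
  (v15,v19,v16) [+-+] → (-1.24985, 0.3579, -0.4543)–(-1.24985, 0.3579, -0.125362)  len=0.3289
  (v16,v19,v20) [+--] → (-1.24985, 0.3579, -0.125362)–(-1.24985, 0.3579, 0.4543)  len=0.5797
  (v16,v20,v17) [+-+] → (-1.24985, 0.3579, 0.4543)–(-0.937047, 0.3579, 0.884834)  len=0.5322
  (v17,v20,v21) [+--] → (-0.937047, 0.3579, 0.884834)–(-0.715802, 0.3579, 1.1893)  len=0.3764
  (v17,v21,v5) [+--] → (-0.715802, 0.3579, 1.1893)–(-0.3579, 0.3579, 1.30558)  len=0.3763

Chained into 1 loop(s):
  loop 1: 20 segments, perimeter = 8.4011
Total perimeter = 8.401


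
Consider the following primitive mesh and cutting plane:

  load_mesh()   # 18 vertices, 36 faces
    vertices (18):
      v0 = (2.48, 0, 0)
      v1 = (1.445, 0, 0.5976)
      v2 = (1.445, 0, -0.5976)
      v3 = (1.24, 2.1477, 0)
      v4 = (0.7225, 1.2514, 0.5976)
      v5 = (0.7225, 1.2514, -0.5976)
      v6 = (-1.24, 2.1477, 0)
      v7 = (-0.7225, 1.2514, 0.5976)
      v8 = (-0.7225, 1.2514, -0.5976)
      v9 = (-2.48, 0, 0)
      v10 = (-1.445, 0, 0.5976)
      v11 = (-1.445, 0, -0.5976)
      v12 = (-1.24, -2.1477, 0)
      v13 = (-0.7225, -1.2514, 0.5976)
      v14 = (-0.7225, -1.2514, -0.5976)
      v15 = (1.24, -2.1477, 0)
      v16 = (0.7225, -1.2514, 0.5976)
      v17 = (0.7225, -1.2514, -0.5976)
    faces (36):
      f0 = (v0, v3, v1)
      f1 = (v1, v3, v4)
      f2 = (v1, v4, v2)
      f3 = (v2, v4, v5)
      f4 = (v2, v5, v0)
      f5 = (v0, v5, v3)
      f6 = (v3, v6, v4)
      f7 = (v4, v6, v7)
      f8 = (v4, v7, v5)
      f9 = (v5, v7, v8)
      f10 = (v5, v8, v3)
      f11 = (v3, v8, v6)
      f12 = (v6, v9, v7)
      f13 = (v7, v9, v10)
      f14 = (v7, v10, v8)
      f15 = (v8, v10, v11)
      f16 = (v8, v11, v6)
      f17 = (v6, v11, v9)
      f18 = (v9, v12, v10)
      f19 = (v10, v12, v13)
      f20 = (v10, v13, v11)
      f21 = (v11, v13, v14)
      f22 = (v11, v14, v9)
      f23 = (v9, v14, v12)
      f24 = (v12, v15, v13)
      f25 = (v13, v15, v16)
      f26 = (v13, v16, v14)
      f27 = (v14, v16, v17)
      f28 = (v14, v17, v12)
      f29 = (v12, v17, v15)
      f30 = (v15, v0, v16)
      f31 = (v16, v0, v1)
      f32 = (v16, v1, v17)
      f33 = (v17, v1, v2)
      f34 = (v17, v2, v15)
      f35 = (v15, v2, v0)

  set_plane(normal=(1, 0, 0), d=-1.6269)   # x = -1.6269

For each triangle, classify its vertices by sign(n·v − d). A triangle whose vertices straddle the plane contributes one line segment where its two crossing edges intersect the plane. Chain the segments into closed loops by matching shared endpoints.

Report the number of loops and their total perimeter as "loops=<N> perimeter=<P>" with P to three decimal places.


Straddling triangles (6 of 36):
  (v6,v9,v7) [+-+] → (-1.6269, 1.47758, 0)–(-1.6269, 0.607436, 0.290078)  len=0.9172
  (v7,v9,v10) [+-+] → (-1.6269, 0.607436, 0.290078)–(-1.6269, 0, 0.492573)  len=0.6403
  (v6,v11,v9) [++-] → (-1.6269, 0, -0.492573)–(-1.6269, 1.47758, 0)  len=1.5575
  (v9,v12,v10) [-++] → (-1.6269, -1.47758, 0)–(-1.6269, 0, 0.492573)  len=1.5575
  (v11,v14,v9) [++-] → (-1.6269, -0.607436, -0.290078)–(-1.6269, 0, -0.492573)  len=0.6403
  (v9,v14,v12) [-++] → (-1.6269, -0.607436, -0.290078)–(-1.6269, -1.47758, 0)  len=0.9172

Chained into 1 loop(s):
  loop 1: 6 segments, perimeter = 6.2301
Total perimeter = 6.230

loops=1 perimeter=6.230


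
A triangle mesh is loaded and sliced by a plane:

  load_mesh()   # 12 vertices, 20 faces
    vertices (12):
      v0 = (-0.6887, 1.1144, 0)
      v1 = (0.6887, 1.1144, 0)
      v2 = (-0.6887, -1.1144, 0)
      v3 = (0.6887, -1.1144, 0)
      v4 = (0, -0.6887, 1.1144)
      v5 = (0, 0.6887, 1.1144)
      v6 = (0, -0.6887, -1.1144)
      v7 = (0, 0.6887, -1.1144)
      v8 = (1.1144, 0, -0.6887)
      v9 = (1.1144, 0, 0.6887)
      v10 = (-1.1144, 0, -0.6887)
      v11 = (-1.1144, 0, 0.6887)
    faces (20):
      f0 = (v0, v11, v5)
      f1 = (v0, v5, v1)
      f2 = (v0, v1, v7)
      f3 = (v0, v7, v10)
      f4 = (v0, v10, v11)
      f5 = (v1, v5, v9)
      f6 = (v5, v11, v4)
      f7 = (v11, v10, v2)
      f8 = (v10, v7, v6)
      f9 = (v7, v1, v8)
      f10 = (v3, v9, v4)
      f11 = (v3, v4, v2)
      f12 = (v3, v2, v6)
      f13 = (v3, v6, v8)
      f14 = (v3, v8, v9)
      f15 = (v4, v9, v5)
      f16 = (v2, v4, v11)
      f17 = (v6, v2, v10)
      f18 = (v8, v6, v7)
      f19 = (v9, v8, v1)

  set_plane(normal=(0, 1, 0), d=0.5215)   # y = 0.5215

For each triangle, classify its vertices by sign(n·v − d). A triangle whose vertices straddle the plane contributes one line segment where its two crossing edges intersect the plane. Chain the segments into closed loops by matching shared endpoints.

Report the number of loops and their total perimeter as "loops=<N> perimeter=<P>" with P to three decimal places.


loops=1 perimeter=6.271

Straddling triangles (10 of 20):
  (v0,v11,v5) [+-+] → (-0.915187, 0.5215, 0.366413)–(-0.27055, 0.5215, 1.01105)  len=0.9117
  (v0,v7,v10) [++-] → (-0.27055, 0.5215, -1.01105)–(-0.915187, 0.5215, -0.366413)  len=0.9117
  (v0,v10,v11) [+--] → (-0.915187, 0.5215, -0.366413)–(-0.915187, 0.5215, 0.366413)  len=0.7328
  (v1,v5,v9) [++-] → (0.27055, 0.5215, 1.01105)–(0.915187, 0.5215, 0.366413)  len=0.9117
  (v5,v11,v4) [+--] → (-0.27055, 0.5215, 1.01105)–(0, 0.5215, 1.1144)  len=0.2896
  (v10,v7,v6) [-+-] → (-0.27055, 0.5215, -1.01105)–(0, 0.5215, -1.1144)  len=0.2896
  (v7,v1,v8) [++-] → (0.915187, 0.5215, -0.366413)–(0.27055, 0.5215, -1.01105)  len=0.9117
  (v4,v9,v5) [--+] → (0.27055, 0.5215, 1.01105)–(0, 0.5215, 1.1144)  len=0.2896
  (v8,v6,v7) [--+] → (0, 0.5215, -1.1144)–(0.27055, 0.5215, -1.01105)  len=0.2896
  (v9,v8,v1) [--+] → (0.915187, 0.5215, -0.366413)–(0.915187, 0.5215, 0.366413)  len=0.7328

Chained into 1 loop(s):
  loop 1: 10 segments, perimeter = 6.2707
Total perimeter = 6.271


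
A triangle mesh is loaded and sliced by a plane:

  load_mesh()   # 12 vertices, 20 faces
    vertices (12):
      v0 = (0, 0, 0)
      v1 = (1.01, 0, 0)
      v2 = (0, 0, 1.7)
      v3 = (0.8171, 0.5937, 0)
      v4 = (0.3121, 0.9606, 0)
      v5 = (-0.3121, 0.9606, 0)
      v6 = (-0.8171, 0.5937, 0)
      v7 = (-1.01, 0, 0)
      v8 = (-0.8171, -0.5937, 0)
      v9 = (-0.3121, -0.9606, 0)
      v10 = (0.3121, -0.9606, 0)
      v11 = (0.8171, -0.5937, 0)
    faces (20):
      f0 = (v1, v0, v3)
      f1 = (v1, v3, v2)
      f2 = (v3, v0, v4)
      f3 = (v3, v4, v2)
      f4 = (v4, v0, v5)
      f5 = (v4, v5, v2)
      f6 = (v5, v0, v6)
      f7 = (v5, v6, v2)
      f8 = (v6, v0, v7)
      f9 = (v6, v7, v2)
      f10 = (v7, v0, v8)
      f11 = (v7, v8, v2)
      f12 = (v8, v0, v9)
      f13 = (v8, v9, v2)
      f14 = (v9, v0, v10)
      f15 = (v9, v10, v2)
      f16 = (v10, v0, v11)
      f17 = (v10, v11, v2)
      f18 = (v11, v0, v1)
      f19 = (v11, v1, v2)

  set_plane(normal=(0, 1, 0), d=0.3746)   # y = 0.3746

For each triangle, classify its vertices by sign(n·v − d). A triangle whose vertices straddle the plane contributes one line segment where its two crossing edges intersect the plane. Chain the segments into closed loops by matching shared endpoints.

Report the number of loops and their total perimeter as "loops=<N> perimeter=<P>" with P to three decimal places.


Straddling triangles (10 of 20):
  (v1,v0,v3) [--+] → (0.515556, 0.3746, 0)–(0.888288, 0.3746, 0)  len=0.3727
  (v1,v3,v2) [-+-] → (0.888288, 0.3746, 0)–(0.515556, 0.3746, 0.627371)  len=0.7297
  (v3,v0,v4) [+-+] → (0.515556, 0.3746, 0)–(0.121708, 0.3746, 0)  len=0.3938
  (v3,v4,v2) [++-] → (0.121708, 0.3746, 1.03706)–(0.515556, 0.3746, 0.627371)  len=0.5683
  (v4,v0,v5) [+-+] → (0.121708, 0.3746, 0)–(-0.121708, 0.3746, 0)  len=0.2434
  (v4,v5,v2) [++-] → (-0.121708, 0.3746, 1.03706)–(0.121708, 0.3746, 1.03706)  len=0.2434
  (v5,v0,v6) [+-+] → (-0.121708, 0.3746, 0)–(-0.515556, 0.3746, 0)  len=0.3938
  (v5,v6,v2) [++-] → (-0.515556, 0.3746, 0.627371)–(-0.121708, 0.3746, 1.03706)  len=0.5683
  (v6,v0,v7) [+--] → (-0.515556, 0.3746, 0)–(-0.888288, 0.3746, 0)  len=0.3727
  (v6,v7,v2) [+--] → (-0.888288, 0.3746, 0)–(-0.515556, 0.3746, 0.627371)  len=0.7297

Chained into 1 loop(s):
  loop 1: 10 segments, perimeter = 4.6161
Total perimeter = 4.616

loops=1 perimeter=4.616


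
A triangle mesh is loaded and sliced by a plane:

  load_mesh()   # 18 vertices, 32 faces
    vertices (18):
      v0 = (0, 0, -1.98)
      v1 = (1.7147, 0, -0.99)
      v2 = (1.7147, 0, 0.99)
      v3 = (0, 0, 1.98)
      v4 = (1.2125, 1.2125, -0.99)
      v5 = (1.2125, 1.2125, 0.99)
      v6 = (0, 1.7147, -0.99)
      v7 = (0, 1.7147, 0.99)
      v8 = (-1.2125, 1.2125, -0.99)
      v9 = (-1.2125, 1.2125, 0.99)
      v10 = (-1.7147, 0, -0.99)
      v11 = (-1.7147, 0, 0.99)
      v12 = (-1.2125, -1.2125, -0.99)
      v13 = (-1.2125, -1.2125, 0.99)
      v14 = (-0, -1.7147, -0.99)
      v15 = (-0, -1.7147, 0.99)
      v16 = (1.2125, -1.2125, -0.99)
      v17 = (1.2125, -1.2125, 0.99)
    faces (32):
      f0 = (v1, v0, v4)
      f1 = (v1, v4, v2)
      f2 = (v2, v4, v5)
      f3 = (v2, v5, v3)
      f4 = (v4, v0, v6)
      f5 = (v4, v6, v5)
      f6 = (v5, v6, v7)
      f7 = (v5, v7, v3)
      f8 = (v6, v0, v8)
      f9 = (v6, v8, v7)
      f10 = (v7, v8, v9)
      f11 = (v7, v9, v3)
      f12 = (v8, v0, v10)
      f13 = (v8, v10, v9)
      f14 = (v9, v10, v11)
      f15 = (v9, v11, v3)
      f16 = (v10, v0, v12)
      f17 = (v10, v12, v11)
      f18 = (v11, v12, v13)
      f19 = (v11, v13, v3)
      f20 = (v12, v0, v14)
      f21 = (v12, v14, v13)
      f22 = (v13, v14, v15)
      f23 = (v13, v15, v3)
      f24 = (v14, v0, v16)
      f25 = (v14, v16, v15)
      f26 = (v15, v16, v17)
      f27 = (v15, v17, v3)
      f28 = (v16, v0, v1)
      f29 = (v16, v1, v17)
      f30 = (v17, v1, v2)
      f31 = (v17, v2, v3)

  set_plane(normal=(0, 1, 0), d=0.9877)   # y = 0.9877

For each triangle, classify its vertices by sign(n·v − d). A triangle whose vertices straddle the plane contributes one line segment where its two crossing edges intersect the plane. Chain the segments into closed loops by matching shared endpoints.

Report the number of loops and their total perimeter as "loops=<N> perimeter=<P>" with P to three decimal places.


Straddling triangles (12 of 32):
  (v1,v0,v4) [--+] → (0.9877, 0.9877, -1.17355)–(1.30561, 0.9877, -0.99)  len=0.3671
  (v1,v4,v2) [-+-] → (1.30561, 0.9877, -0.99)–(1.30561, 0.9877, -0.622904)  len=0.3671
  (v2,v4,v5) [-++] → (1.30561, 0.9877, -0.622904)–(1.30561, 0.9877, 0.99)  len=1.6129
  (v2,v5,v3) [-+-] → (1.30561, 0.9877, 0.99)–(0.9877, 0.9877, 1.17355)  len=0.3671
  (v4,v0,v6) [+-+] → (0.9877, 0.9877, -1.17355)–(0, 0.9877, -1.40974)  len=1.0155
  (v5,v7,v3) [++-] → (0, 0.9877, 1.40974)–(0.9877, 0.9877, 1.17355)  len=1.0155
  (v6,v0,v8) [+-+] → (0, 0.9877, -1.40974)–(-0.9877, 0.9877, -1.17355)  len=1.0155
  (v7,v9,v3) [++-] → (-0.9877, 0.9877, 1.17355)–(0, 0.9877, 1.40974)  len=1.0155
  (v8,v0,v10) [+--] → (-0.9877, 0.9877, -1.17355)–(-1.30561, 0.9877, -0.99)  len=0.3671
  (v8,v10,v9) [+-+] → (-1.30561, 0.9877, -0.99)–(-1.30561, 0.9877, 0.622904)  len=1.6129
  (v9,v10,v11) [+--] → (-1.30561, 0.9877, 0.622904)–(-1.30561, 0.9877, 0.99)  len=0.3671
  (v9,v11,v3) [+--] → (-1.30561, 0.9877, 0.99)–(-0.9877, 0.9877, 1.17355)  len=0.3671

Chained into 1 loop(s):
  loop 1: 12 segments, perimeter = 9.4906
Total perimeter = 9.491

loops=1 perimeter=9.491
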